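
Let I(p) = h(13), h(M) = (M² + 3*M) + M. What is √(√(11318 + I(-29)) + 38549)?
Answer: √(38549 + √11539) ≈ 196.61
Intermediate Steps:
h(M) = M² + 4*M
I(p) = 221 (I(p) = 13*(4 + 13) = 13*17 = 221)
√(√(11318 + I(-29)) + 38549) = √(√(11318 + 221) + 38549) = √(√11539 + 38549) = √(38549 + √11539)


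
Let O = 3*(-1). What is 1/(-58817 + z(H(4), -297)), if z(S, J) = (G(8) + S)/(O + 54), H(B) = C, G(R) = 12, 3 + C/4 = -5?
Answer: -51/2999687 ≈ -1.7002e-5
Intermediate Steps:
C = -32 (C = -12 + 4*(-5) = -12 - 20 = -32)
H(B) = -32
O = -3
z(S, J) = 4/17 + S/51 (z(S, J) = (12 + S)/(-3 + 54) = (12 + S)/51 = (12 + S)*(1/51) = 4/17 + S/51)
1/(-58817 + z(H(4), -297)) = 1/(-58817 + (4/17 + (1/51)*(-32))) = 1/(-58817 + (4/17 - 32/51)) = 1/(-58817 - 20/51) = 1/(-2999687/51) = -51/2999687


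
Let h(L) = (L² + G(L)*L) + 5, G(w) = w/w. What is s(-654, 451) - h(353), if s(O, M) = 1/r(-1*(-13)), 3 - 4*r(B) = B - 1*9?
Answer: -124971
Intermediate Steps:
r(B) = 3 - B/4 (r(B) = ¾ - (B - 1*9)/4 = ¾ - (B - 9)/4 = ¾ - (-9 + B)/4 = ¾ + (9/4 - B/4) = 3 - B/4)
G(w) = 1
s(O, M) = -4 (s(O, M) = 1/(3 - (-1)*(-13)/4) = 1/(3 - ¼*13) = 1/(3 - 13/4) = 1/(-¼) = -4)
h(L) = 5 + L + L² (h(L) = (L² + 1*L) + 5 = (L² + L) + 5 = (L + L²) + 5 = 5 + L + L²)
s(-654, 451) - h(353) = -4 - (5 + 353 + 353²) = -4 - (5 + 353 + 124609) = -4 - 1*124967 = -4 - 124967 = -124971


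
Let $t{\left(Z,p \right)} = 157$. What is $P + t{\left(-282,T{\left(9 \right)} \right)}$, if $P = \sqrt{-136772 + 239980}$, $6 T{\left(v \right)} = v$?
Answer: $157 + 2 \sqrt{25802} \approx 478.26$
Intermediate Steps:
$T{\left(v \right)} = \frac{v}{6}$
$P = 2 \sqrt{25802}$ ($P = \sqrt{103208} = 2 \sqrt{25802} \approx 321.26$)
$P + t{\left(-282,T{\left(9 \right)} \right)} = 2 \sqrt{25802} + 157 = 157 + 2 \sqrt{25802}$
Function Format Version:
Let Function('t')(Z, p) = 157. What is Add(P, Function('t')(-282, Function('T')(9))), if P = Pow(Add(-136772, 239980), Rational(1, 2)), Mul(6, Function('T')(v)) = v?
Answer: Add(157, Mul(2, Pow(25802, Rational(1, 2)))) ≈ 478.26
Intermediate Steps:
Function('T')(v) = Mul(Rational(1, 6), v)
P = Mul(2, Pow(25802, Rational(1, 2))) (P = Pow(103208, Rational(1, 2)) = Mul(2, Pow(25802, Rational(1, 2))) ≈ 321.26)
Add(P, Function('t')(-282, Function('T')(9))) = Add(Mul(2, Pow(25802, Rational(1, 2))), 157) = Add(157, Mul(2, Pow(25802, Rational(1, 2))))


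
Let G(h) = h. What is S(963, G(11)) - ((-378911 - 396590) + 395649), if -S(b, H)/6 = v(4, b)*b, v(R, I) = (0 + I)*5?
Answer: -27441218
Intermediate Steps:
v(R, I) = 5*I (v(R, I) = I*5 = 5*I)
S(b, H) = -30*b² (S(b, H) = -6*5*b*b = -30*b²)
S(963, G(11)) - ((-378911 - 396590) + 395649) = -30*963² - ((-378911 - 396590) + 395649) = -30*927369 - (-775501 + 395649) = -27821070 - 1*(-379852) = -27821070 + 379852 = -27441218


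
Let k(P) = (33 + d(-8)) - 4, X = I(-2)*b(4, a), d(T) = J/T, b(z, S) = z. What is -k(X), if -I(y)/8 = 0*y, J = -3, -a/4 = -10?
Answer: -235/8 ≈ -29.375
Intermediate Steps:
a = 40 (a = -4*(-10) = 40)
I(y) = 0 (I(y) = -0*y = -8*0 = 0)
d(T) = -3/T
X = 0 (X = 0*4 = 0)
k(P) = 235/8 (k(P) = (33 - 3/(-8)) - 4 = (33 - 3*(-⅛)) - 4 = (33 + 3/8) - 4 = 267/8 - 4 = 235/8)
-k(X) = -1*235/8 = -235/8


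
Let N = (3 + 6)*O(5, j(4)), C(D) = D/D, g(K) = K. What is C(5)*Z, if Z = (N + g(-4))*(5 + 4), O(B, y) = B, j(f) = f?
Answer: 369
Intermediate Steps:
C(D) = 1
N = 45 (N = (3 + 6)*5 = 9*5 = 45)
Z = 369 (Z = (45 - 4)*(5 + 4) = 41*9 = 369)
C(5)*Z = 1*369 = 369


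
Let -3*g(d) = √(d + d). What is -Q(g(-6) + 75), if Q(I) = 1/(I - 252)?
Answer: 531/93991 - 2*I*√3/93991 ≈ 0.0056495 - 3.6856e-5*I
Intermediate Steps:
g(d) = -√2*√d/3 (g(d) = -√(d + d)/3 = -√2*√d/3)
Q(I) = 1/(-252 + I)
-Q(g(-6) + 75) = -1/(-252 + (-√2*√(-6)/3 + 75)) = -1/(-252 + (-√2*I*√6/3 + 75)) = -1/(-252 + (-2*I*√3/3 + 75)) = -1/(-252 + (75 - 2*I*√3/3)) = -1/(-177 - 2*I*√3/3)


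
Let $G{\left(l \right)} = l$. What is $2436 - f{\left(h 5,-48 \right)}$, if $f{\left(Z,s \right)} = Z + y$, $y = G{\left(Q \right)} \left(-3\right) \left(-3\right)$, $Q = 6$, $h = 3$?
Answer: $2367$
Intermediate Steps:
$y = 54$ ($y = 6 \left(-3\right) \left(-3\right) = \left(-18\right) \left(-3\right) = 54$)
$f{\left(Z,s \right)} = 54 + Z$ ($f{\left(Z,s \right)} = Z + 54 = 54 + Z$)
$2436 - f{\left(h 5,-48 \right)} = 2436 - \left(54 + 3 \cdot 5\right) = 2436 - \left(54 + 15\right) = 2436 - 69 = 2367$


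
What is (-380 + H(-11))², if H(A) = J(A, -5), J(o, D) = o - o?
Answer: 144400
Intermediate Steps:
J(o, D) = 0
H(A) = 0
(-380 + H(-11))² = (-380 + 0)² = (-380)² = 144400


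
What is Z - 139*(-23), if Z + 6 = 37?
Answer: 3228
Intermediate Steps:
Z = 31 (Z = -6 + 37 = 31)
Z - 139*(-23) = 31 - 139*(-23) = 31 + 3197 = 3228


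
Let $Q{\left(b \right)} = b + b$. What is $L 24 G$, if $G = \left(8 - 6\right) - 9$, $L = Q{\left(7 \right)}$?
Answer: $-2352$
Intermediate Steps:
$Q{\left(b \right)} = 2 b$
$L = 14$ ($L = 2 \cdot 7 = 14$)
$G = -7$ ($G = 2 - 9 = -7$)
$L 24 G = 14 \cdot 24 \left(-7\right) = 336 \left(-7\right) = -2352$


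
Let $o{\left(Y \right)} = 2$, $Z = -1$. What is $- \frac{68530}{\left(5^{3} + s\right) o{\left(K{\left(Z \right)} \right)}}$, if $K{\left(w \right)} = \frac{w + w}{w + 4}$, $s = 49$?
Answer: $- \frac{34265}{174} \approx -196.93$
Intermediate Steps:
$K{\left(w \right)} = \frac{2 w}{4 + w}$
$- \frac{68530}{\left(5^{3} + s\right) o{\left(K{\left(Z \right)} \right)}} = - \frac{68530}{\left(5^{3} + 49\right) 2} = - \frac{68530}{\left(125 + 49\right) 2} = - \frac{68530}{174 \cdot 2} = - \frac{68530}{348} = \left(-68530\right) \frac{1}{348} = - \frac{34265}{174}$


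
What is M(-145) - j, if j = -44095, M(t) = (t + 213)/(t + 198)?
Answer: 2337103/53 ≈ 44096.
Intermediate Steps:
M(t) = (213 + t)/(198 + t)
M(-145) - j = (213 - 145)/(198 - 145) - 1*(-44095) = 68/53 + 44095 = 2337103/53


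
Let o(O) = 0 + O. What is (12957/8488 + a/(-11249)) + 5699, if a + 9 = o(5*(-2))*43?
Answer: 544298616413/95481512 ≈ 5700.6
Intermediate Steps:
o(O) = O
a = -439 (a = -9 + (5*(-2))*43 = -9 - 10*43 = -9 - 430 = -439)
(12957/8488 + a/(-11249)) + 5699 = (12957/8488 - 439/(-11249)) + 5699 = (12957*(1/8488) - 439*(-1/11249)) + 5699 = (12957/8488 + 439/11249) + 5699 = 149479525/95481512 + 5699 = 544298616413/95481512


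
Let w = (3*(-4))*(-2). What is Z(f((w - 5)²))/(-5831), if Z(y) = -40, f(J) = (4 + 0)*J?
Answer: 40/5831 ≈ 0.0068599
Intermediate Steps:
w = 24 (w = -12*(-2) = 24)
f(J) = 4*J
Z(f((w - 5)²))/(-5831) = -40/(-5831) = -40*(-1/5831) = 40/5831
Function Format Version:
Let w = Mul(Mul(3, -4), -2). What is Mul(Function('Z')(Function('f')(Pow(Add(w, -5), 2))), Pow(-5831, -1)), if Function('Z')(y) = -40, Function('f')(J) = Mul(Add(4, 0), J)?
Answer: Rational(40, 5831) ≈ 0.0068599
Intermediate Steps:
w = 24 (w = Mul(-12, -2) = 24)
Function('f')(J) = Mul(4, J)
Mul(Function('Z')(Function('f')(Pow(Add(w, -5), 2))), Pow(-5831, -1)) = Mul(-40, Pow(-5831, -1)) = Mul(-40, Rational(-1, 5831)) = Rational(40, 5831)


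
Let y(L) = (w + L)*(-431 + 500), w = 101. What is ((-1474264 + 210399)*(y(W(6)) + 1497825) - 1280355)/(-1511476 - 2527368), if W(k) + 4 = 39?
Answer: 476227495785/1009711 ≈ 4.7165e+5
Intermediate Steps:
W(k) = 35 (W(k) = -4 + 39 = 35)
y(L) = 6969 + 69*L (y(L) = (101 + L)*(-431 + 500) = (101 + L)*69 = 6969 + 69*L)
((-1474264 + 210399)*(y(W(6)) + 1497825) - 1280355)/(-1511476 - 2527368) = ((-1474264 + 210399)*((6969 + 69*35) + 1497825) - 1280355)/(-1511476 - 2527368) = (-1263865*((6969 + 2415) + 1497825) - 1280355)/(-4038844) = (-1263865*(9384 + 1497825) - 1280355)*(-1/4038844) = (-1263865*1507209 - 1280355)*(-1/4038844) = (-1904908702785 - 1280355)*(-1/4038844) = -1904909983140*(-1/4038844) = 476227495785/1009711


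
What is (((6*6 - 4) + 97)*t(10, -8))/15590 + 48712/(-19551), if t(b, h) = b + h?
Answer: -377187961/152400045 ≈ -2.4750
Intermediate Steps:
(((6*6 - 4) + 97)*t(10, -8))/15590 + 48712/(-19551) = (((6*6 - 4) + 97)*(10 - 8))/15590 + 48712/(-19551) = (((36 - 4) + 97)*2)*(1/15590) + 48712*(-1/19551) = ((32 + 97)*2)*(1/15590) - 48712/19551 = (129*2)*(1/15590) - 48712/19551 = 258*(1/15590) - 48712/19551 = 129/7795 - 48712/19551 = -377187961/152400045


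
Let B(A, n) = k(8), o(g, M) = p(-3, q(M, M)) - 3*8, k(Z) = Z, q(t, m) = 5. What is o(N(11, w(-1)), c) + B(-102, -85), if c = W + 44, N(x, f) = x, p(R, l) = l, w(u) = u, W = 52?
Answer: -11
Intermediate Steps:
c = 96 (c = 52 + 44 = 96)
o(g, M) = -19 (o(g, M) = 5 - 3*8 = 5 - 24 = -19)
B(A, n) = 8
o(N(11, w(-1)), c) + B(-102, -85) = -19 + 8 = -11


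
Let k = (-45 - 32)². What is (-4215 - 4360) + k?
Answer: -2646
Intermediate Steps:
k = 5929 (k = (-77)² = 5929)
(-4215 - 4360) + k = (-4215 - 4360) + 5929 = -8575 + 5929 = -2646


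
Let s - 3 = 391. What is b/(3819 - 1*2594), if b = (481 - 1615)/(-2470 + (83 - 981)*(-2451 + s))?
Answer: -81/161412650 ≈ -5.0182e-7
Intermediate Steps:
s = 394 (s = 3 + 391 = 394)
b = -567/922358 (b = (481 - 1615)/(-2470 + (83 - 981)*(-2451 + 394)) = -1134/(-2470 - 898*(-2057)) = -1134/(-2470 + 1847186) = -1134/1844716 = -1134*1/1844716 = -567/922358 ≈ -0.00061473)
b/(3819 - 1*2594) = -567/(922358*(3819 - 1*2594)) = -567/(922358*(3819 - 2594)) = -567/922358/1225 = -567/922358*1/1225 = -81/161412650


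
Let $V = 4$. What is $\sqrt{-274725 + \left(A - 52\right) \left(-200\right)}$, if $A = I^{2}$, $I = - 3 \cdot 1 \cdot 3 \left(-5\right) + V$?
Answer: $15 i \sqrt{3309} \approx 862.86 i$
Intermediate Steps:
$I = 49$ ($I = - 3 \cdot 1 \cdot 3 \left(-5\right) + 4 = - 3 \cdot 3 \left(-5\right) + 4 = \left(-3\right) \left(-15\right) + 4 = 45 + 4 = 49$)
$A = 2401$ ($A = 49^{2} = 2401$)
$\sqrt{-274725 + \left(A - 52\right) \left(-200\right)} = \sqrt{-274725 + \left(2401 - 52\right) \left(-200\right)} = \sqrt{-274725 + 2349 \left(-200\right)} = \sqrt{-274725 - 469800} = \sqrt{-744525} = 15 i \sqrt{3309}$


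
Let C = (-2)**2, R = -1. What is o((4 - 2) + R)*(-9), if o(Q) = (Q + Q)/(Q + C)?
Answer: -18/5 ≈ -3.6000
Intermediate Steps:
C = 4
o(Q) = 2*Q/(4 + Q) (o(Q) = (Q + Q)/(Q + 4) = (2*Q)/(4 + Q) = 2*Q/(4 + Q))
o((4 - 2) + R)*(-9) = (2*((4 - 2) - 1)/(4 + ((4 - 2) - 1)))*(-9) = (2*(2 - 1)/(4 + (2 - 1)))*(-9) = (2*1/(4 + 1))*(-9) = (2*1/5)*(-9) = (2*1*(1/5))*(-9) = (2/5)*(-9) = -18/5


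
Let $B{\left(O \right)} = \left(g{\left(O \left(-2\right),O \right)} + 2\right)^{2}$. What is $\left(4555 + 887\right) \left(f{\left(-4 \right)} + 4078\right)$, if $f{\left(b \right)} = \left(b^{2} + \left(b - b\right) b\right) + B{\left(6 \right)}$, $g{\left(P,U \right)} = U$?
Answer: $22627836$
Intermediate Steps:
$B{\left(O \right)} = \left(2 + O\right)^{2}$ ($B{\left(O \right)} = \left(O + 2\right)^{2} = \left(2 + O\right)^{2}$)
$f{\left(b \right)} = 64 + b^{2}$ ($f{\left(b \right)} = \left(b^{2} + \left(b - b\right) b\right) + \left(2 + 6\right)^{2} = \left(b^{2} + 0 b\right) + 8^{2} = \left(b^{2} + 0\right) + 64 = b^{2} + 64 = 64 + b^{2}$)
$\left(4555 + 887\right) \left(f{\left(-4 \right)} + 4078\right) = \left(4555 + 887\right) \left(\left(64 + \left(-4\right)^{2}\right) + 4078\right) = 5442 \left(\left(64 + 16\right) + 4078\right) = 5442 \left(80 + 4078\right) = 5442 \cdot 4158 = 22627836$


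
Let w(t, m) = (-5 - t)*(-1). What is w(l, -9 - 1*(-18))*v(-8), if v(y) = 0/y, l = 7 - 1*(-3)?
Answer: 0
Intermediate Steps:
l = 10 (l = 7 + 3 = 10)
w(t, m) = 5 + t
v(y) = 0
w(l, -9 - 1*(-18))*v(-8) = (5 + 10)*0 = 15*0 = 0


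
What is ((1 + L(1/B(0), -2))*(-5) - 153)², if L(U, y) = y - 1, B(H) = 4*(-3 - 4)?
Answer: 20449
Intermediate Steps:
B(H) = -28 (B(H) = 4*(-7) = -28)
L(U, y) = -1 + y
((1 + L(1/B(0), -2))*(-5) - 153)² = ((1 + (-1 - 2))*(-5) - 153)² = ((1 - 3)*(-5) - 153)² = (-2*(-5) - 153)² = (10 - 153)² = (-143)² = 20449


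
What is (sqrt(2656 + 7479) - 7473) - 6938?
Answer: -14411 + sqrt(10135) ≈ -14310.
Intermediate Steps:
(sqrt(2656 + 7479) - 7473) - 6938 = (sqrt(10135) - 7473) - 6938 = (-7473 + sqrt(10135)) - 6938 = -14411 + sqrt(10135)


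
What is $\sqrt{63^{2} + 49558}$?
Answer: $\sqrt{53527} \approx 231.36$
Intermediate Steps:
$\sqrt{63^{2} + 49558} = \sqrt{3969 + 49558} = \sqrt{53527}$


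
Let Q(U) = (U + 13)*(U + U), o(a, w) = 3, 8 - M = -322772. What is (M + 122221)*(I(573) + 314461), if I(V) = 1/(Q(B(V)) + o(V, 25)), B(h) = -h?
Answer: 89805400270514744/641763 ≈ 1.3994e+11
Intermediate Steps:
M = 322780 (M = 8 - 1*(-322772) = 8 + 322772 = 322780)
Q(U) = 2*U*(13 + U) (Q(U) = (13 + U)*(2*U) = 2*U*(13 + U))
I(V) = 1/(3 - 2*V*(13 - V)) (I(V) = 1/(2*(-V)*(13 - V) + 3) = 1/(-2*V*(13 - V) + 3) = 1/(3 - 2*V*(13 - V)))
(M + 122221)*(I(573) + 314461) = (322780 + 122221)*(1/(3 + 2*573*(-13 + 573)) + 314461) = 445001*(1/(3 + 2*573*560) + 314461) = 445001*(1/(3 + 641760) + 314461) = 445001*(1/641763 + 314461) = 445001*(201809434744/641763) = 89805400270514744/641763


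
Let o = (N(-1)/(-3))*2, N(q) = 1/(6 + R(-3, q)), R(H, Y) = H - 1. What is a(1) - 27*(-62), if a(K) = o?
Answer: 5021/3 ≈ 1673.7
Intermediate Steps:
R(H, Y) = -1 + H
N(q) = 1/2 (N(q) = 1/(6 + (-1 - 3)) = 1/(6 - 4) = 1/2)
o = -1/3 (o = ((1/2)/(-3))*2 = -1/3*1/2*2 = -1/6*2 = -1/3 ≈ -0.33333)
a(K) = -1/3
a(1) - 27*(-62) = -1/3 - 27*(-62) = -1/3 + 1674 = 5021/3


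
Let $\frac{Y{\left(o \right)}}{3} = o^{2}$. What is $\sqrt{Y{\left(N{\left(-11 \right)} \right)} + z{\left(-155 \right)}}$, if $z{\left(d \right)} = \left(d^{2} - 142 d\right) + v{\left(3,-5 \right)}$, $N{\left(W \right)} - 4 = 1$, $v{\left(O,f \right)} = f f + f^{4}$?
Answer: $2 \sqrt{11690} \approx 216.24$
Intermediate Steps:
$v{\left(O,f \right)} = f^{2} + f^{4}$
$N{\left(W \right)} = 5$ ($N{\left(W \right)} = 4 + 1 = 5$)
$Y{\left(o \right)} = 3 o^{2}$
$z{\left(d \right)} = 650 + d^{2} - 142 d$ ($z{\left(d \right)} = \left(d^{2} - 142 d\right) + \left(\left(-5\right)^{2} + \left(-5\right)^{4}\right) = \left(d^{2} - 142 d\right) + \left(25 + 625\right) = \left(d^{2} - 142 d\right) + 650 = 650 + d^{2} - 142 d$)
$\sqrt{Y{\left(N{\left(-11 \right)} \right)} + z{\left(-155 \right)}} = \sqrt{3 \cdot 5^{2} + \left(650 + \left(-155\right)^{2} - -22010\right)} = \sqrt{3 \cdot 25 + \left(650 + 24025 + 22010\right)} = \sqrt{75 + 46685} = \sqrt{46760} = 2 \sqrt{11690}$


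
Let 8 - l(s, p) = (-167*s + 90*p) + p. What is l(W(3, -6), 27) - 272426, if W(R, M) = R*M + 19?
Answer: -274708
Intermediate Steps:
W(R, M) = 19 + M*R (W(R, M) = M*R + 19 = 19 + M*R)
l(s, p) = 8 - 91*p + 167*s (l(s, p) = 8 - ((-167*s + 90*p) + p) = 8 - (-167*s + 91*p) = 8 + (-91*p + 167*s) = 8 - 91*p + 167*s)
l(W(3, -6), 27) - 272426 = (8 - 91*27 + 167*(19 - 6*3)) - 272426 = (8 - 2457 + 167*(19 - 18)) - 272426 = (8 - 2457 + 167*1) - 272426 = (8 - 2457 + 167) - 272426 = -2282 - 272426 = -274708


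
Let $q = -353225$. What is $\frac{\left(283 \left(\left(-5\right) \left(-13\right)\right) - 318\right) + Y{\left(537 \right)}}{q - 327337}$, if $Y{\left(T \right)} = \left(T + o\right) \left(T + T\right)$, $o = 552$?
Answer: $- \frac{1187663}{680562} \approx -1.7451$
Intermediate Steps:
$Y{\left(T \right)} = 2 T \left(552 + T\right)$ ($Y{\left(T \right)} = \left(T + 552\right) \left(T + T\right) = \left(552 + T\right) 2 T = 2 T \left(552 + T\right)$)
$\frac{\left(283 \left(\left(-5\right) \left(-13\right)\right) - 318\right) + Y{\left(537 \right)}}{q - 327337} = \frac{\left(283 \left(\left(-5\right) \left(-13\right)\right) - 318\right) + 2 \cdot 537 \left(552 + 537\right)}{-353225 - 327337} = \frac{\left(283 \cdot 65 - 318\right) + 2 \cdot 537 \cdot 1089}{-680562} = \left(\left(18395 - 318\right) + 1169586\right) \left(- \frac{1}{680562}\right) = \left(18077 + 1169586\right) \left(- \frac{1}{680562}\right) = 1187663 \left(- \frac{1}{680562}\right) = - \frac{1187663}{680562}$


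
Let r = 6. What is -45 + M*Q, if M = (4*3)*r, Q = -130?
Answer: -9405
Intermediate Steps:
M = 72 (M = (4*3)*6 = 12*6 = 72)
-45 + M*Q = -45 + 72*(-130) = -45 - 9360 = -9405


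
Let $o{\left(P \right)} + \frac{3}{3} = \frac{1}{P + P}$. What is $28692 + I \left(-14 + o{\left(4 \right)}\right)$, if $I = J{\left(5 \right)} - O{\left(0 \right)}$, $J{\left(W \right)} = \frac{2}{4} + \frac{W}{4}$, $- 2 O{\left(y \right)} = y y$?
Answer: $\frac{917311}{32} \approx 28666.0$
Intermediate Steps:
$O{\left(y \right)} = - \frac{y^{2}}{2}$ ($O{\left(y \right)} = - \frac{y y}{2} = - \frac{y^{2}}{2}$)
$J{\left(W \right)} = \frac{1}{2} + \frac{W}{4}$ ($J{\left(W \right)} = 2 \cdot \frac{1}{4} + W \frac{1}{4} = \frac{1}{2} + \frac{W}{4}$)
$I = \frac{7}{4}$ ($I = \left(\frac{1}{2} + \frac{1}{4} \cdot 5\right) - - \frac{0^{2}}{2} = \left(\frac{1}{2} + \frac{5}{4}\right) - \left(- \frac{1}{2}\right) 0 = \frac{7}{4} - 0 = \frac{7}{4} + 0 = \frac{7}{4} \approx 1.75$)
$o{\left(P \right)} = -1 + \frac{1}{2 P}$ ($o{\left(P \right)} = -1 + \frac{1}{P + P} = -1 + \frac{1}{2 P}$)
$28692 + I \left(-14 + o{\left(4 \right)}\right) = 28692 + \frac{7 \left(-14 + \frac{\frac{1}{2} - 4}{4}\right)}{4} = 28692 + \frac{7 \left(-14 + \frac{1}{4} \left(- \frac{7}{2}\right)\right)}{4} = 28692 + \frac{7 \left(-14 - \frac{7}{8}\right)}{4} = 28692 + \frac{7}{4} \left(- \frac{119}{8}\right) = 28692 - \frac{833}{32} = \frac{917311}{32}$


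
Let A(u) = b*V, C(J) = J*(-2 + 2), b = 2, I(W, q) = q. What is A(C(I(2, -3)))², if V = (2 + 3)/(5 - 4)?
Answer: 100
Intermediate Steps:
V = 5 (V = 5/1 = 5*1 = 5)
C(J) = 0 (C(J) = J*0 = 0)
A(u) = 10 (A(u) = 2*5 = 10)
A(C(I(2, -3)))² = 10² = 100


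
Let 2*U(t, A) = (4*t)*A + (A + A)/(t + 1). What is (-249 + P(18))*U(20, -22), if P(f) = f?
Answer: 203522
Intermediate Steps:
U(t, A) = A/(1 + t) + 2*A*t (U(t, A) = ((4*t)*A + (A + A)/(t + 1))/2 = (4*A*t + (2*A)/(1 + t))/2 = (4*A*t + 2*A/(1 + t))/2 = (2*A/(1 + t) + 4*A*t)/2 = A/(1 + t) + 2*A*t)
(-249 + P(18))*U(20, -22) = (-249 + 18)*(-22*(1 + 2*20 + 2*20²)/(1 + 20)) = -(-5082)*(1 + 40 + 2*400)/21 = -(-5082)*(1 + 40 + 800)/21 = -(-5082)*841/21 = -231*(-18502/21) = 203522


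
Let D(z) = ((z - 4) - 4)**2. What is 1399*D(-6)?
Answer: 274204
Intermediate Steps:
D(z) = (-8 + z)**2 (D(z) = ((-4 + z) - 4)**2 = (-8 + z)**2)
1399*D(-6) = 1399*(-8 - 6)**2 = 1399*(-14)**2 = 1399*196 = 274204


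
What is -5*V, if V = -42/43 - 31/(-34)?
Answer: 475/1462 ≈ 0.32490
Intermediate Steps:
V = -95/1462 (V = -42*1/43 - 31*(-1/34) = -42/43 + 31/34 = -95/1462 ≈ -0.064979)
-5*V = -5*(-95/1462) = 475/1462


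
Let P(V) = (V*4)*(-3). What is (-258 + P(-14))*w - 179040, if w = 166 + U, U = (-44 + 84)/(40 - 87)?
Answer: -9113460/47 ≈ -1.9390e+5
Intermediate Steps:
U = -40/47 (U = 40/(-47) = 40*(-1/47) = -40/47 ≈ -0.85106)
w = 7762/47 (w = 166 - 40/47 = 7762/47 ≈ 165.15)
P(V) = -12*V (P(V) = (4*V)*(-3) = -12*V)
(-258 + P(-14))*w - 179040 = (-258 - 12*(-14))*(7762/47) - 179040 = (-258 + 168)*(7762/47) - 179040 = -90*7762/47 - 179040 = -698580/47 - 179040 = -9113460/47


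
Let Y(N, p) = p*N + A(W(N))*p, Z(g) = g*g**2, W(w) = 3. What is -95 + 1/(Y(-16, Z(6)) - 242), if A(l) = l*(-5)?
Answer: -659111/6938 ≈ -95.000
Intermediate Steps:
A(l) = -5*l
Z(g) = g**3
Y(N, p) = -15*p + N*p (Y(N, p) = p*N + (-5*3)*p = N*p - 15*p = -15*p + N*p)
-95 + 1/(Y(-16, Z(6)) - 242) = -95 + 1/(6**3*(-15 - 16) - 242) = -95 + 1/(216*(-31) - 242) = -95 + 1/(-6696 - 242) = -95 + 1/(-6938) = -95 - 1/6938 = -659111/6938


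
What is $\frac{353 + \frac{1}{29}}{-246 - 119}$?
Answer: $- \frac{10238}{10585} \approx -0.96722$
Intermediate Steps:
$\frac{353 + \frac{1}{29}}{-246 - 119} = \frac{353 + \frac{1}{29}}{-365} = \frac{10238}{29} \left(- \frac{1}{365}\right) = - \frac{10238}{10585}$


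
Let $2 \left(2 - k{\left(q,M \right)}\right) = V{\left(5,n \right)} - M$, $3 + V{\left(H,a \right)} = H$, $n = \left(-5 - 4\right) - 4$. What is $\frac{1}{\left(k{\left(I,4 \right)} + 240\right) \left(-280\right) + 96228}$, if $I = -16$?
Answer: $\frac{1}{28188} \approx 3.5476 \cdot 10^{-5}$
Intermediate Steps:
$n = -13$ ($n = -9 - 4 = -13$)
$V{\left(H,a \right)} = -3 + H$
$k{\left(q,M \right)} = 1 + \frac{M}{2}$ ($k{\left(q,M \right)} = 2 - \frac{\left(-3 + 5\right) - M}{2} = 2 - \frac{2 - M}{2} = 2 + \left(-1 + \frac{M}{2}\right) = 1 + \frac{M}{2}$)
$\frac{1}{\left(k{\left(I,4 \right)} + 240\right) \left(-280\right) + 96228} = \frac{1}{\left(\left(1 + \frac{1}{2} \cdot 4\right) + 240\right) \left(-280\right) + 96228} = \frac{1}{\left(\left(1 + 2\right) + 240\right) \left(-280\right) + 96228} = \frac{1}{\left(3 + 240\right) \left(-280\right) + 96228} = \frac{1}{243 \left(-280\right) + 96228} = \frac{1}{-68040 + 96228} = \frac{1}{28188}$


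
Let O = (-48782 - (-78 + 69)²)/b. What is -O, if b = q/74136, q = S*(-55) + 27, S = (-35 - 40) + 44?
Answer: 905626842/433 ≈ 2.0915e+6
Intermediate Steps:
S = -31 (S = -75 + 44 = -31)
q = 1732 (q = -31*(-55) + 27 = 1705 + 27 = 1732)
b = 433/18534 (b = 1732/74136 = 1732*(1/74136) = 433/18534 ≈ 0.023362)
O = -905626842/433 (O = (-48782 - (-78 + 69)²)/(433/18534) = (-48782 - 1*(-9)²)*(18534/433) = (-48782 - 1*81)*(18534/433) = (-48782 - 81)*(18534/433) = -48863*18534/433 = -905626842/433 ≈ -2.0915e+6)
-O = -1*(-905626842/433) = 905626842/433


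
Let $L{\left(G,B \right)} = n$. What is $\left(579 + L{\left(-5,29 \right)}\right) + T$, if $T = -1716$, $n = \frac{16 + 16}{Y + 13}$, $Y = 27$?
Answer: $- \frac{5681}{5} \approx -1136.2$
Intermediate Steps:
$n = \frac{4}{5}$ ($n = \frac{16 + 16}{27 + 13} = \frac{32}{40} = 32 \cdot \frac{1}{40} = \frac{4}{5} \approx 0.8$)
$L{\left(G,B \right)} = \frac{4}{5}$
$\left(579 + L{\left(-5,29 \right)}\right) + T = \left(579 + \frac{4}{5}\right) - 1716 = \frac{2899}{5} - 1716 = - \frac{5681}{5}$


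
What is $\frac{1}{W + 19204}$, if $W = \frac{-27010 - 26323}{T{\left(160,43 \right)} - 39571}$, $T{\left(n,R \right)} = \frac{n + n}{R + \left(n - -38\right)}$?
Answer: $\frac{9536291}{183147785617} \approx 5.2069 \cdot 10^{-5}$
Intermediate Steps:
$T{\left(n,R \right)} = \frac{2 n}{38 + R + n}$ ($T{\left(n,R \right)} = \frac{2 n}{R + \left(n + 38\right)} = \frac{2 n}{R + \left(38 + n\right)} = \frac{2 n}{38 + R + n}$)
$W = \frac{12853253}{9536291}$ ($W = \frac{-27010 - 26323}{2 \cdot 160 \frac{1}{38 + 43 + 160} - 39571} = - \frac{53333}{2 \cdot 160 \cdot \frac{1}{241} - 39571} = - \frac{53333}{\frac{320}{241} - 39571} = - \frac{53333}{- \frac{9536291}{241}} = \left(-53333\right) \left(- \frac{241}{9536291}\right) = \frac{12853253}{9536291} \approx 1.3478$)
$\frac{1}{W + 19204} = \frac{1}{\frac{12853253}{9536291} + 19204} = \frac{1}{\frac{183147785617}{9536291}} = \frac{9536291}{183147785617}$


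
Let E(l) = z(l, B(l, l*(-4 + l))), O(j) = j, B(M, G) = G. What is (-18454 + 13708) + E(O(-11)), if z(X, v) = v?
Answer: -4581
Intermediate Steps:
E(l) = l*(-4 + l)
(-18454 + 13708) + E(O(-11)) = (-18454 + 13708) - 11*(-4 - 11) = -4746 - 11*(-15) = -4746 + 165 = -4581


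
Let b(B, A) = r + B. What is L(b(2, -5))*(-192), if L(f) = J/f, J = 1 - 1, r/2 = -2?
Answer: 0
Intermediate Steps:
r = -4 (r = 2*(-2) = -4)
J = 0
b(B, A) = -4 + B
L(f) = 0 (L(f) = 0/f = 0)
L(b(2, -5))*(-192) = 0*(-192) = 0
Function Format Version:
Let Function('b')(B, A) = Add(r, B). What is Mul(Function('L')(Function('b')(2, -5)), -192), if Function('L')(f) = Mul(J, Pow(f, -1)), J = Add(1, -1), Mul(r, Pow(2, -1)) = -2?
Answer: 0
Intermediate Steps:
r = -4 (r = Mul(2, -2) = -4)
J = 0
Function('b')(B, A) = Add(-4, B)
Function('L')(f) = 0 (Function('L')(f) = Mul(0, Pow(f, -1)) = 0)
Mul(Function('L')(Function('b')(2, -5)), -192) = Mul(0, -192) = 0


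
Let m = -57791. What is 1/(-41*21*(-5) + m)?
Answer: -1/53486 ≈ -1.8696e-5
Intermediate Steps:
1/(-41*21*(-5) + m) = 1/(-41*21*(-5) - 57791) = 1/(-861*(-5) - 57791) = 1/(4305 - 57791) = 1/(-53486) = -1/53486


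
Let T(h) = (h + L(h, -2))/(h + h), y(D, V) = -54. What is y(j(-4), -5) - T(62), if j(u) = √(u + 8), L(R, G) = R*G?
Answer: -107/2 ≈ -53.500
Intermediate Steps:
L(R, G) = G*R
j(u) = √(8 + u)
T(h) = -½ (T(h) = (h - 2*h)/(h + h) = (-h)/((2*h)) = (-h)*(1/(2*h)) = -½)
y(j(-4), -5) - T(62) = -54 - 1*(-½) = -54 + ½ = -107/2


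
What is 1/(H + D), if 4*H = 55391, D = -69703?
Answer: -4/223421 ≈ -1.7903e-5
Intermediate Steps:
H = 55391/4 (H = (1/4)*55391 = 55391/4 ≈ 13848.)
1/(H + D) = 1/(55391/4 - 69703) = 1/(-223421/4) = -4/223421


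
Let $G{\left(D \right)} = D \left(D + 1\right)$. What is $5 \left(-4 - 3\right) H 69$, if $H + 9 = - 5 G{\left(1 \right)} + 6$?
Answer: $31395$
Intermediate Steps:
$G{\left(D \right)} = D \left(1 + D\right)$
$H = -13$ ($H = -9 + \left(- 5 \cdot 1 \left(1 + 1\right) + 6\right) = -9 + \left(- 5 \cdot 1 \cdot 2 + 6\right) = -9 + \left(\left(-5\right) 2 + 6\right) = -9 + \left(-10 + 6\right) = -9 - 4 = -13$)
$5 \left(-4 - 3\right) H 69 = 5 \left(-4 - 3\right) \left(-13\right) 69 = 5 \left(-7\right) \left(-13\right) 69 = \left(-35\right) \left(-13\right) 69 = 455 \cdot 69 = 31395$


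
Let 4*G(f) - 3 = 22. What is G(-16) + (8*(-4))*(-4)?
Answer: 537/4 ≈ 134.25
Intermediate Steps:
G(f) = 25/4 (G(f) = ¾ + (¼)*22 = ¾ + 11/2 = 25/4)
G(-16) + (8*(-4))*(-4) = 25/4 + (8*(-4))*(-4) = 25/4 - 32*(-4) = 25/4 + 128 = 537/4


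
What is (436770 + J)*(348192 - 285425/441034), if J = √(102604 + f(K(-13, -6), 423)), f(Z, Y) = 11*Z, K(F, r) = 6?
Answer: 33536123299118655/220517 + 153564225103*√102670/441034 ≈ 1.5219e+11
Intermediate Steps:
J = √102670 (J = √(102604 + 11*6) = √(102604 + 66) = √102670 ≈ 320.42)
(436770 + J)*(348192 - 285425/441034) = (436770 + √102670)*(348192 - 285425/441034) = (436770 + √102670)*(153564225103/441034) = 33536123299118655/220517 + 153564225103*√102670/441034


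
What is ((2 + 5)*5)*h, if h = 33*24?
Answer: 27720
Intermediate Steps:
h = 792
((2 + 5)*5)*h = ((2 + 5)*5)*792 = (7*5)*792 = 35*792 = 27720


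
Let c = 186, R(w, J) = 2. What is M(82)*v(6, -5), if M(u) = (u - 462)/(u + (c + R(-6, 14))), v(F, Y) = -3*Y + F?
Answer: -266/9 ≈ -29.556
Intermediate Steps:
v(F, Y) = F - 3*Y
M(u) = (-462 + u)/(188 + u) (M(u) = (u - 462)/(u + (186 + 2)) = (-462 + u)/(u + 188) = (-462 + u)/(188 + u))
M(82)*v(6, -5) = ((-462 + 82)/(188 + 82))*(6 - 3*(-5)) = (-380/270)*(6 + 15) = ((1/270)*(-380))*21 = -38/27*21 = -266/9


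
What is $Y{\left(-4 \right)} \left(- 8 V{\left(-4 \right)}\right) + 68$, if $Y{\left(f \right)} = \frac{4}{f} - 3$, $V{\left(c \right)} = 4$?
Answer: $196$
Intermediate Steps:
$Y{\left(f \right)} = -3 + \frac{4}{f}$
$Y{\left(-4 \right)} \left(- 8 V{\left(-4 \right)}\right) + 68 = \left(-3 + \frac{4}{-4}\right) \left(\left(-8\right) 4\right) + 68 = \left(-3 + 4 \left(- \frac{1}{4}\right)\right) \left(-32\right) + 68 = \left(-3 - 1\right) \left(-32\right) + 68 = \left(-4\right) \left(-32\right) + 68 = 128 + 68 = 196$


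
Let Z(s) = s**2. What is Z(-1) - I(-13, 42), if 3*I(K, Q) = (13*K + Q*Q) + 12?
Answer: -1604/3 ≈ -534.67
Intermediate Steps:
I(K, Q) = 4 + Q**2/3 + 13*K/3 (I(K, Q) = ((13*K + Q*Q) + 12)/3 = ((13*K + Q**2) + 12)/3 = ((Q**2 + 13*K) + 12)/3 = (12 + Q**2 + 13*K)/3 = 4 + Q**2/3 + 13*K/3)
Z(-1) - I(-13, 42) = (-1)**2 - (4 + (1/3)*42**2 + (13/3)*(-13)) = 1 - (4 + (1/3)*1764 - 169/3) = 1 - (4 + 588 - 169/3) = 1 - 1*1607/3 = 1 - 1607/3 = -1604/3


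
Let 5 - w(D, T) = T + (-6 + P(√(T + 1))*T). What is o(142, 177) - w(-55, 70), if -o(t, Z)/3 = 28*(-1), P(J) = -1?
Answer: 73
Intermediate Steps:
o(t, Z) = 84 (o(t, Z) = -84*(-1) = -3*(-28) = 84)
w(D, T) = 11 (w(D, T) = 5 - (T + (-6 - T)) = 5 - 1*(-6) = 5 + 6 = 11)
o(142, 177) - w(-55, 70) = 84 - 1*11 = 84 - 11 = 73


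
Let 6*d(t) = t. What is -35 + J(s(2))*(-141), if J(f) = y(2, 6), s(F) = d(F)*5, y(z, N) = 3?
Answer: -458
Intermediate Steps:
d(t) = t/6
s(F) = 5*F/6 (s(F) = (F/6)*5 = 5*F/6)
J(f) = 3
-35 + J(s(2))*(-141) = -35 + 3*(-141) = -35 - 423 = -458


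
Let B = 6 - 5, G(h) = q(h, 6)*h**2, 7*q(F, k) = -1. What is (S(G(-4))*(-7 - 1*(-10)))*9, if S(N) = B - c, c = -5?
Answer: 162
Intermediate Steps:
q(F, k) = -1/7 (q(F, k) = (1/7)*(-1) = -1/7)
G(h) = -h**2/7
B = 1
S(N) = 6 (S(N) = 1 - 1*(-5) = 1 + 5 = 6)
(S(G(-4))*(-7 - 1*(-10)))*9 = (6*(-7 - 1*(-10)))*9 = (6*(-7 + 10))*9 = (6*3)*9 = 18*9 = 162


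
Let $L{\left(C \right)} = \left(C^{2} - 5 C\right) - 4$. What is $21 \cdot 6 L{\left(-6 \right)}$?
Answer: $7812$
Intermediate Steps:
$L{\left(C \right)} = -4 + C^{2} - 5 C$
$21 \cdot 6 L{\left(-6 \right)} = 21 \cdot 6 \left(-4 + \left(-6\right)^{2} - -30\right) = 126 \left(-4 + 36 + 30\right) = 126 \cdot 62 = 7812$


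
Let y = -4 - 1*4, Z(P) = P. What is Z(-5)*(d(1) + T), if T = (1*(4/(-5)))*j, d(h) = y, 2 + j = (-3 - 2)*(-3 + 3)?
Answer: 32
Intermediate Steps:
y = -8 (y = -4 - 4 = -8)
j = -2 (j = -2 + (-3 - 2)*(-3 + 3) = -2 - 5*0 = -2 + 0 = -2)
d(h) = -8
T = 8/5 (T = (1*(4/(-5)))*(-2) = (1*(4*(-⅕)))*(-2) = (1*(-⅘))*(-2) = -⅘*(-2) = 8/5 ≈ 1.6000)
Z(-5)*(d(1) + T) = -5*(-8 + 8/5) = -5*(-32/5) = 32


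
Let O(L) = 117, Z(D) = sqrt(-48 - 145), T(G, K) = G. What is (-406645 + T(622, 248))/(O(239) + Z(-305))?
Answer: -47504691/13882 + 406023*I*sqrt(193)/13882 ≈ -3422.0 + 406.33*I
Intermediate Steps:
Z(D) = I*sqrt(193) (Z(D) = sqrt(-193) = I*sqrt(193))
(-406645 + T(622, 248))/(O(239) + Z(-305)) = (-406645 + 622)/(117 + I*sqrt(193)) = -406023/(117 + I*sqrt(193))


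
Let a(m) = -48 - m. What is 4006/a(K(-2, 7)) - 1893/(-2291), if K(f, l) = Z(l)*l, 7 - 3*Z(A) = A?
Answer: -4543441/54984 ≈ -82.632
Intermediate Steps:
Z(A) = 7/3 - A/3
K(f, l) = l*(7/3 - l/3) (K(f, l) = (7/3 - l/3)*l = l*(7/3 - l/3))
4006/a(K(-2, 7)) - 1893/(-2291) = 4006/(-48 - 7*(7 - 1*7)/3) - 1893/(-2291) = 4006/(-48 - 7*(7 - 7)/3) - 1893*(-1/2291) = 4006/(-48 - 7*0/3) + 1893/2291 = 4006/(-48 - 1*0) + 1893/2291 = 4006/(-48 + 0) + 1893/2291 = 4006/(-48) + 1893/2291 = 4006*(-1/48) + 1893/2291 = -2003/24 + 1893/2291 = -4543441/54984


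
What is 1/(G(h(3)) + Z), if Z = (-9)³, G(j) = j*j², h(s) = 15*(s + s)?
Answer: 1/728271 ≈ 1.3731e-6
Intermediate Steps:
h(s) = 30*s (h(s) = 15*(2*s) = 30*s)
G(j) = j³
Z = -729
1/(G(h(3)) + Z) = 1/((30*3)³ - 729) = 1/(90³ - 729) = 1/(729000 - 729) = 1/728271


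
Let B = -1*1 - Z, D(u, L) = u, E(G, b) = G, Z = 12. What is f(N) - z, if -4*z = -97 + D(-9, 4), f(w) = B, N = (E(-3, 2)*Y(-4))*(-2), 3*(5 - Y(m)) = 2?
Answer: -79/2 ≈ -39.500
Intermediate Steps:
Y(m) = 13/3 (Y(m) = 5 - 1/3*2 = 5 - 2/3 = 13/3)
B = -13 (B = -1*1 - 1*12 = -1 - 12 = -13)
N = 26 (N = -3*13/3*(-2) = -13*(-2) = 26)
f(w) = -13
z = 53/2 (z = -(-97 - 9)/4 = -1/4*(-106) = 53/2 ≈ 26.500)
f(N) - z = -13 - 1*53/2 = -13 - 53/2 = -79/2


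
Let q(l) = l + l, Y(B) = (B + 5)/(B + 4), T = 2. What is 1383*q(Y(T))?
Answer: 3227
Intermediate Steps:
Y(B) = (5 + B)/(4 + B)
q(l) = 2*l
1383*q(Y(T)) = 1383*(2*((5 + 2)/(4 + 2))) = 1383*(2*(7/6)) = 1383*(7/3) = 3227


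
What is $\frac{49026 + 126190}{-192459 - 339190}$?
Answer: $- \frac{175216}{531649} \approx -0.32957$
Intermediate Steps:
$\frac{49026 + 126190}{-192459 - 339190} = \frac{175216}{-531649} = 175216 \left(- \frac{1}{531649}\right) = - \frac{175216}{531649}$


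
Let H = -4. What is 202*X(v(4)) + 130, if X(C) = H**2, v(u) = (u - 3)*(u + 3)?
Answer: 3362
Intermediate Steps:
v(u) = (-3 + u)*(3 + u)
X(C) = 16 (X(C) = (-4)**2 = 16)
202*X(v(4)) + 130 = 202*16 + 130 = 3232 + 130 = 3362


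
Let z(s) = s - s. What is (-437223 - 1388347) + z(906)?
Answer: -1825570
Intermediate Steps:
z(s) = 0
(-437223 - 1388347) + z(906) = (-437223 - 1388347) + 0 = -1825570 + 0 = -1825570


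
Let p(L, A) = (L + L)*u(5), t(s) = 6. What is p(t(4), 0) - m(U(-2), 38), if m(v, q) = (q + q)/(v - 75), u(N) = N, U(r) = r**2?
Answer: 4336/71 ≈ 61.070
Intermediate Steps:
p(L, A) = 10*L (p(L, A) = (L + L)*5 = (2*L)*5 = 10*L)
m(v, q) = 2*q/(-75 + v) (m(v, q) = (2*q)/(-75 + v) = 2*q/(-75 + v))
p(t(4), 0) - m(U(-2), 38) = 10*6 - 2*38/(-75 + (-2)**2) = 60 - 2*38/(-75 + 4) = 60 - 2*38/(-71) = 60 - 2*38*(-1)/71 = 60 - 1*(-76/71) = 60 + 76/71 = 4336/71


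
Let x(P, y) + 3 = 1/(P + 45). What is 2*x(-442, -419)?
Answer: -2384/397 ≈ -6.0050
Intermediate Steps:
x(P, y) = -3 + 1/(45 + P) (x(P, y) = -3 + 1/(P + 45) = -3 + 1/(45 + P))
2*x(-442, -419) = 2*((-134 - 3*(-442))/(45 - 442)) = 2*((-134 + 1326)/(-397)) = 2*(-1/397*1192) = 2*(-1192/397) = -2384/397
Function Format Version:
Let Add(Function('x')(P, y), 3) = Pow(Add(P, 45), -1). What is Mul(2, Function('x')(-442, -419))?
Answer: Rational(-2384, 397) ≈ -6.0050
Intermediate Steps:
Function('x')(P, y) = Add(-3, Pow(Add(45, P), -1)) (Function('x')(P, y) = Add(-3, Pow(Add(P, 45), -1)) = Add(-3, Pow(Add(45, P), -1)))
Mul(2, Function('x')(-442, -419)) = Mul(2, Mul(Pow(Add(45, -442), -1), Add(-134, Mul(-3, -442)))) = Mul(2, Mul(Pow(-397, -1), Add(-134, 1326))) = Mul(2, Mul(Rational(-1, 397), 1192)) = Mul(2, Rational(-1192, 397)) = Rational(-2384, 397)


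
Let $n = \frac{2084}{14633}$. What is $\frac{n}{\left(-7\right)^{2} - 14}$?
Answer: $\frac{2084}{512155} \approx 0.0040691$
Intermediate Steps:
$n = \frac{2084}{14633}$ ($n = 2084 \cdot \frac{1}{14633} = \frac{2084}{14633} \approx 0.14242$)
$\frac{n}{\left(-7\right)^{2} - 14} = \frac{2084}{14633 \left(\left(-7\right)^{2} - 14\right)} = \frac{2084}{14633 \left(49 - 14\right)} = \frac{2084}{14633 \cdot 35} = \frac{2084}{14633} \cdot \frac{1}{35} = \frac{2084}{512155}$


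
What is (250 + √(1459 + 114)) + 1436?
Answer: 1686 + 11*√13 ≈ 1725.7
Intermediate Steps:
(250 + √(1459 + 114)) + 1436 = (250 + √1573) + 1436 = (250 + 11*√13) + 1436 = 1686 + 11*√13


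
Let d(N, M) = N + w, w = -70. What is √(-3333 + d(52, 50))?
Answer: I*√3351 ≈ 57.888*I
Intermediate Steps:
d(N, M) = -70 + N (d(N, M) = N - 70 = -70 + N)
√(-3333 + d(52, 50)) = √(-3333 + (-70 + 52)) = √(-3333 - 18) = √(-3351) = I*√3351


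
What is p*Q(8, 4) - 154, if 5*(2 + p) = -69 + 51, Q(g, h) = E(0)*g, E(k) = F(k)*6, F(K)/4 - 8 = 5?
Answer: -70658/5 ≈ -14132.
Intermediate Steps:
F(K) = 52 (F(K) = 32 + 4*5 = 32 + 20 = 52)
E(k) = 312 (E(k) = 52*6 = 312)
Q(g, h) = 312*g
p = -28/5 (p = -2 + (-69 + 51)/5 = -2 + (⅕)*(-18) = -2 - 18/5 = -28/5 ≈ -5.6000)
p*Q(8, 4) - 154 = -8736*8/5 - 154 = -28/5*2496 - 154 = -69888/5 - 154 = -70658/5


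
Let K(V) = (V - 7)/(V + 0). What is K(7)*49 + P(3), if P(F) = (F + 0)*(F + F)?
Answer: 18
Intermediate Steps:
K(V) = (-7 + V)/V
P(F) = 2*F² (P(F) = F*(2*F) = 2*F²)
K(7)*49 + P(3) = ((-7 + 7)/7)*49 + 2*3² = ((⅐)*0)*49 + 2*9 = 0*49 + 18 = 0 + 18 = 18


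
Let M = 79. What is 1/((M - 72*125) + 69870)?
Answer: 1/60949 ≈ 1.6407e-5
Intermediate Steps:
1/((M - 72*125) + 69870) = 1/((79 - 72*125) + 69870) = 1/((79 - 9000) + 69870) = 1/(-8921 + 69870) = 1/60949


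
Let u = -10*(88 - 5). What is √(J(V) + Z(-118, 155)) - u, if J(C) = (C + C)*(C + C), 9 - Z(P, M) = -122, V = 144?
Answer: 830 + 5*√3323 ≈ 1118.2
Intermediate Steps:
Z(P, M) = 131 (Z(P, M) = 9 - 1*(-122) = 9 + 122 = 131)
J(C) = 4*C² (J(C) = (2*C)*(2*C) = 4*C²)
u = -830 (u = -10*83 = -830)
√(J(V) + Z(-118, 155)) - u = √(4*144² + 131) - 1*(-830) = √(4*20736 + 131) + 830 = √(82944 + 131) + 830 = √83075 + 830 = 5*√3323 + 830 = 830 + 5*√3323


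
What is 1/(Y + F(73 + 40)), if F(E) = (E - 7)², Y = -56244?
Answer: -1/45008 ≈ -2.2218e-5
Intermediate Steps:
F(E) = (-7 + E)²
1/(Y + F(73 + 40)) = 1/(-56244 + (-7 + (73 + 40))²) = 1/(-56244 + (-7 + 113)²) = 1/(-56244 + 106²) = 1/(-56244 + 11236) = 1/(-45008) = -1/45008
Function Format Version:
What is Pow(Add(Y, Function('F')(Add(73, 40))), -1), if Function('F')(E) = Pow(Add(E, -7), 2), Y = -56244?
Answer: Rational(-1, 45008) ≈ -2.2218e-5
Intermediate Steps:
Function('F')(E) = Pow(Add(-7, E), 2)
Pow(Add(Y, Function('F')(Add(73, 40))), -1) = Pow(Add(-56244, Pow(Add(-7, Add(73, 40)), 2)), -1) = Pow(Add(-56244, Pow(Add(-7, 113), 2)), -1) = Pow(Add(-56244, Pow(106, 2)), -1) = Pow(Add(-56244, 11236), -1) = Pow(-45008, -1) = Rational(-1, 45008)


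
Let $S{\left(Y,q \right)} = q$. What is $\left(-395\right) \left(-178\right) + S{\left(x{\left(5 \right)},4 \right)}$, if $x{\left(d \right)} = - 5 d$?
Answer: $70314$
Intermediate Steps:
$\left(-395\right) \left(-178\right) + S{\left(x{\left(5 \right)},4 \right)} = \left(-395\right) \left(-178\right) + 4 = 70310 + 4 = 70314$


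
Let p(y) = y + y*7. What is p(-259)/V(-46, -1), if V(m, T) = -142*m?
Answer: -518/1633 ≈ -0.31721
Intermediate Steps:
p(y) = 8*y (p(y) = y + 7*y = 8*y)
p(-259)/V(-46, -1) = (8*(-259))/((-142*(-46))) = -2072/6532 = -2072*1/6532 = -518/1633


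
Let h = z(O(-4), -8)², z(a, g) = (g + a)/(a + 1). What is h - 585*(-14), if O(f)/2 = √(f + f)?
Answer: 2*(32728*√2 + 126929*I)/(8*√2 + 31*I) ≈ 8188.1 + 2.244*I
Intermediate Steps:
O(f) = 2*√2*√f (O(f) = 2*√(f + f) = 2*√(2*f) = 2*(√2*√f) = 2*√2*√f)
z(a, g) = (a + g)/(1 + a)
h = (-8 + 4*I*√2)²/(1 + 4*I*√2)² (h = ((2*√2*√(-4) - 8)/(1 + 2*√2*√(-4)))² = ((2*√2*(2*I) - 8)/(1 + 2*√2*(2*I)))² = ((4*I*√2 - 8)/(1 + 4*I*√2))² = ((-8 + 4*I*√2)/(1 + 4*I*√2))² = (-8 + 4*I*√2)²/(1 + 4*I*√2)² ≈ -1.8512 + 2.244*I)
h - 585*(-14) = 32*(-I - 2*√2)/(8*√2 + 31*I) - 585*(-14) = 32*(-I - 2*√2)/(8*√2 + 31*I) + 8190 = 8190 + 32*(-I - 2*√2)/(8*√2 + 31*I)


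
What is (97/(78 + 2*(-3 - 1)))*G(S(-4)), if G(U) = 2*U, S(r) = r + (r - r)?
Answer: -388/35 ≈ -11.086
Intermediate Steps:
S(r) = r (S(r) = r + 0 = r)
(97/(78 + 2*(-3 - 1)))*G(S(-4)) = (97/(78 + 2*(-3 - 1)))*(2*(-4)) = (97/(78 + 2*(-4)))*(-8) = (97/(78 - 8))*(-8) = (97/70)*(-8) = -388/35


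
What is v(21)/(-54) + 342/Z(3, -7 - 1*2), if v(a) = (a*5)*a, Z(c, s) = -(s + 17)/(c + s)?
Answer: 647/3 ≈ 215.67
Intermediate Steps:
Z(c, s) = -(17 + s)/(c + s)
v(a) = 5*a² (v(a) = (5*a)*a = 5*a²)
v(21)/(-54) + 342/Z(3, -7 - 1*2) = (5*21²)/(-54) + 342/(((-17 - (-7 - 1*2))/(3 + (-7 - 1*2)))) = (5*441)*(-1/54) + 342/(((-17 - (-7 - 2))/(3 + (-7 - 2)))) = 2205*(-1/54) + 342/(((-17 - 1*(-9))/(3 - 9))) = -245/6 + 342/(((-17 + 9)/(-6))) = -245/6 + 342/((-⅙*(-8))) = -245/6 + 342/(4/3) = -245/6 + 342*(¾) = -245/6 + 513/2 = 647/3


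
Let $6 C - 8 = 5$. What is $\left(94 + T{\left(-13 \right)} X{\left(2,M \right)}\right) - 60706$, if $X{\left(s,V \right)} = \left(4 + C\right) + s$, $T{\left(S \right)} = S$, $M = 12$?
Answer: $- \frac{364309}{6} \approx -60718.0$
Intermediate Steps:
$C = \frac{13}{6}$ ($C = \frac{4}{3} + \frac{1}{6} \cdot 5 = \frac{4}{3} + \frac{5}{6} = \frac{13}{6} \approx 2.1667$)
$X{\left(s,V \right)} = \frac{37}{6} + s$ ($X{\left(s,V \right)} = \left(4 + \frac{13}{6}\right) + s = \frac{37}{6} + s$)
$\left(94 + T{\left(-13 \right)} X{\left(2,M \right)}\right) - 60706 = \left(94 - 13 \left(\frac{37}{6} + 2\right)\right) - 60706 = \left(94 - \frac{637}{6}\right) - 60706 = - \frac{73}{6} - 60706 = - \frac{364309}{6}$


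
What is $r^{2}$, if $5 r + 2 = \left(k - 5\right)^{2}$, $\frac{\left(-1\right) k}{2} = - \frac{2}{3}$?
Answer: $\frac{10609}{2025} \approx 5.239$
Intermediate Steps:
$k = \frac{4}{3}$ ($k = - 2 \left(- \frac{2}{3}\right) = - 2 \left(\left(-2\right) \frac{1}{3}\right) = \left(-2\right) \left(- \frac{2}{3}\right) = \frac{4}{3} \approx 1.3333$)
$r = \frac{103}{45}$ ($r = - \frac{2}{5} + \frac{\left(\frac{4}{3} - 5\right)^{2}}{5} = - \frac{2}{5} + \frac{\left(- \frac{11}{3}\right)^{2}}{5} = - \frac{2}{5} + \frac{1}{5} \cdot \frac{121}{9} = - \frac{2}{5} + \frac{121}{45} = \frac{103}{45} \approx 2.2889$)
$r^{2} = \left(\frac{103}{45}\right)^{2} = \frac{10609}{2025}$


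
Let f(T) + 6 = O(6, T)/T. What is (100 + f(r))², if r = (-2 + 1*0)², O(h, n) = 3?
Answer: 143641/16 ≈ 8977.6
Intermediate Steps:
r = 4 (r = (-2 + 0)² = (-2)² = 4)
f(T) = -6 + 3/T
(100 + f(r))² = (100 + (-6 + 3/4))² = (100 + (-6 + 3*(¼)))² = (100 + (-6 + ¾))² = (100 - 21/4)² = (379/4)² = 143641/16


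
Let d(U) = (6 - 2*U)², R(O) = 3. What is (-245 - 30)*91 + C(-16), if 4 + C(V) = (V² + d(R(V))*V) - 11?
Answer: -24784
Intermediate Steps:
C(V) = -15 + V² (C(V) = -4 + ((V² + (4*(-3 + 3)²)*V) - 11) = -4 + ((V² + (4*0²)*V) - 11) = -4 + ((V² + (4*0)*V) - 11) = -4 + ((V² + 0*V) - 11) = -4 + ((V² + 0) - 11) = -4 + (V² - 11) = -4 + (-11 + V²) = -15 + V²)
(-245 - 30)*91 + C(-16) = (-245 - 30)*91 + (-15 + (-16)²) = -275*91 + (-15 + 256) = -25025 + 241 = -24784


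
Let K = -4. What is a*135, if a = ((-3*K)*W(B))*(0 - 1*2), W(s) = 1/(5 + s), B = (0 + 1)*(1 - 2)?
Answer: -810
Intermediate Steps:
B = -1 (B = 1*(-1) = -1)
a = -6 (a = ((-3*(-4))/(5 - 1))*(0 - 1*2) = (12/4)*(0 - 2) = (12*(¼))*(-2) = 3*(-2) = -6)
a*135 = -6*135 = -810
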